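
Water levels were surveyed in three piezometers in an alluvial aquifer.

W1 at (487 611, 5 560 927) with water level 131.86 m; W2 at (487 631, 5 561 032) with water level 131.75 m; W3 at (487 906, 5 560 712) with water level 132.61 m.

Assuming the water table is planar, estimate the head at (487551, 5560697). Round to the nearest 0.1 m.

With h = a·x + b·y + c and W1 as origin, the differences give:
  20·a + 105·b = -0.11
  295·a + (-215)·b = +0.75
Eliminate b (×(-215) and ×105, subtract): -35275·a = -55.100 → a = ∂h/∂x = +0.001562
Back-substitute: b = ∂h/∂y = -0.001345.
h(487551, 5560697) = 131.86 + (+0.001562)·(-60) + (-0.001345)·(-230) = 131.86 -0.094 +0.309 = 132.076 m.

132.1 m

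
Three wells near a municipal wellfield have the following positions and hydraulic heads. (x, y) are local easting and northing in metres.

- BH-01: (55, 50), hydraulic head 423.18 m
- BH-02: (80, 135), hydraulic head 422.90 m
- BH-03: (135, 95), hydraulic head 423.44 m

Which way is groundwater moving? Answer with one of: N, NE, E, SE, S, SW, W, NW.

NW

Three-point gradient (reference BH-01): Δ to BH-02 = (25, 85, -0.28), Δ to BH-03 = (80, 45, +0.26).
∂h/∂x = +0.006115, ∂h/∂y = -0.005093 (det = -5675).
Flow = −∇h = (-0.006115 east, +0.005093 north), which points northwest.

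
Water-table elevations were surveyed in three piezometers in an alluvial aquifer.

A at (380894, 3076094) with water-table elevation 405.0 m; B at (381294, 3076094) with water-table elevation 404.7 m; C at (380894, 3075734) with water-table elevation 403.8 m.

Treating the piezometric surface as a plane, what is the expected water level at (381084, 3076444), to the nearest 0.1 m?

406.0 m

∂h/∂x = (404.7 − 405.0) / (381294 − 380894) = -0.0007500
∂h/∂y = (403.8 − 405.0) / (3075734 − 3076094) = +0.003333
h(381084, 3076444) = 405.0 + (-0.0007500)·(190) + (+0.003333)·(350) = 405.0 -0.143 +1.167 = 406.024 m.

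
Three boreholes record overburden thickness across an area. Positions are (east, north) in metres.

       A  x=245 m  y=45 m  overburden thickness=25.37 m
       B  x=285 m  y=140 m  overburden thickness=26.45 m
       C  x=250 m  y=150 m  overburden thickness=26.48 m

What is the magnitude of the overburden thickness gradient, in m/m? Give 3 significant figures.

With d = a·x + b·y + c and A as origin, the differences give:
  40·a + 95·b = +1.08
  5·a + 105·b = +1.11
Eliminate b (×105 and ×95, subtract): 3725·a = 7.950 → a = ∂d/∂x = +0.002134
Back-substitute: b = ∂d/∂y = +0.01047.
|∇f| = √(0.002134² + 0.01047²) = 0.01069 m/m

0.0107 m/m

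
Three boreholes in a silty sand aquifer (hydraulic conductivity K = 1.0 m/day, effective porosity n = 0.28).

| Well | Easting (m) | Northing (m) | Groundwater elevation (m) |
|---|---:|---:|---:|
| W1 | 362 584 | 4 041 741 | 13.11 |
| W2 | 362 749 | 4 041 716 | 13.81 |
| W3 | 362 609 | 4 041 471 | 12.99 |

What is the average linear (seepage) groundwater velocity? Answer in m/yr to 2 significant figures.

5.8 m/yr

Differences from W1: to W2 (Δx, Δy, Δh) = (165, -25, +0.70); to W3 = (25, -270, -0.12).
Solve a·Δx + b·Δy = Δh: det = 165·(-270) − 25·(-25) = -43925.
∂h/∂x = [(+0.70)·(-270) − (-0.12)·(-25)] / -43925 = +0.004371
∂h/∂y = [165·(-0.12) − 25·(+0.70)] / -43925 = +0.0008492
|∇h| = √(0.004371² + 0.0008492²) = 0.004453
Seepage velocity v = K·i/n = 1.0 × 0.004453 / 0.28 = 0.0159 m/day = 5.807 m/yr.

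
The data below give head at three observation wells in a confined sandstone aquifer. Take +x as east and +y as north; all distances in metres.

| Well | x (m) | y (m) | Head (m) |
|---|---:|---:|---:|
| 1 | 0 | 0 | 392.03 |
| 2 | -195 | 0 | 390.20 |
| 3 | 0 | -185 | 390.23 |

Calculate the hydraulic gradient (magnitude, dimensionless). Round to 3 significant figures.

∂h/∂x = (390.20 − 392.03) / (-195 − 0) = +0.009385
∂h/∂y = (390.23 − 392.03) / (-185 − 0) = +0.009730
|∇h| = √(0.009385² + 0.009730²) = 0.01352

0.0135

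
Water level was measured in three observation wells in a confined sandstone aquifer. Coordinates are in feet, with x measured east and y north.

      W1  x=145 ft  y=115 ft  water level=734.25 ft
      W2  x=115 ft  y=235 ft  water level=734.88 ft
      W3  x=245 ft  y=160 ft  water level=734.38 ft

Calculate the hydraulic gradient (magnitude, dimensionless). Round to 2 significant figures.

0.0051

With h = a·x + b·y + c and W1 as origin, the differences give:
  (-30)·a + 120·b = +0.63
  100·a + 45·b = +0.13
Eliminate b (×45 and ×120, subtract): -13350·a = 12.750 → a = ∂h/∂x = -0.0009551
Back-substitute: b = ∂h/∂y = +0.005011.
|∇h| = √(-0.0009551² + 0.005011²) = 0.005101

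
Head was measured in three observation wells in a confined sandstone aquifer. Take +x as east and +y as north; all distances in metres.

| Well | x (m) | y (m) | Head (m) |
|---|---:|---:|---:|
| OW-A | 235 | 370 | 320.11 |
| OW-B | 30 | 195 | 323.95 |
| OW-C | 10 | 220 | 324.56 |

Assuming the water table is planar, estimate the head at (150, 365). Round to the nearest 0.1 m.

Taking OW-A as reference: OW-B−OW-A = (-205, -175, +3.84); OW-C−OW-A = (-225, -150, +4.45).
Solve a·Δx + b·Δy = Δh: det = (-205)·(-150) − (-225)·(-175) = -8625.
∂h/∂x = [(+3.84)·(-150) − (+4.45)·(-175)] / -8625 = -0.02351
∂h/∂y = [(-205)·(+4.45) − (-225)·(+3.84)] / -8625 = +0.005594
h(150, 365) = 320.11 + (-0.02351)·(-85) + (+0.005594)·(-5) = 320.11 +1.998 -0.028 = 322.080 m.

322.1 m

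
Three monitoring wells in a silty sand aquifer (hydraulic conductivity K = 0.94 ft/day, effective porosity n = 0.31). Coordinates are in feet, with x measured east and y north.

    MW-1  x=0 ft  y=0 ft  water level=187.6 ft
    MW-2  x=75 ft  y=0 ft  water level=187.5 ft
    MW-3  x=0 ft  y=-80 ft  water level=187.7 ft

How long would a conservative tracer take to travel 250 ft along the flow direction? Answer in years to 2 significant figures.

∂h/∂x = (187.5 − 187.6) / (75 − 0) = -0.001333
∂h/∂y = (187.7 − 187.6) / (-80 − 0) = -0.001250
|∇h| = √(-0.001333² + -0.001250²) = 0.001827
Seepage velocity v = K·i/n = 0.94 × 0.001827 / 0.31 = 0.00554 ft/day.
t = 250 / 0.00554 = 4.513e+04 days = 124 years.

120 years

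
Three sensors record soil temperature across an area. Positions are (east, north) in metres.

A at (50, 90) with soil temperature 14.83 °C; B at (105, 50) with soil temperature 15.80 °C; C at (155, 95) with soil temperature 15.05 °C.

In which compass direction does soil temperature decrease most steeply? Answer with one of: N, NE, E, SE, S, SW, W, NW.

Taking A as reference: B−A = (55, -40, +0.97); C−A = (105, 5, +0.22).
Solve a·Δx + b·Δy = ΔT: det = 55·5 − 105·(-40) = 4475.
∂T/∂x = [(+0.97)·5 − (+0.22)·(-40)] / 4475 = +0.003050
∂T/∂y = [55·(+0.22) − 105·(+0.97)] / 4475 = -0.02006
Steepest decrease is along −∇f = (-0.003050 E, +0.02006 N) → north.

N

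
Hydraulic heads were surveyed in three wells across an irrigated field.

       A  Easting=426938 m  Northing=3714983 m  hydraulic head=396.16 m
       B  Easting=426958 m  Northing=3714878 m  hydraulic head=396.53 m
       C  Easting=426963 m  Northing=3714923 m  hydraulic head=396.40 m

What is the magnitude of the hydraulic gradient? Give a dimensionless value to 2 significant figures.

0.0038

Differences from A: to B (Δx, Δy, Δh) = (20, -105, +0.37); to C = (25, -60, +0.24).
Determinant of the coordinate differences = 20·(-60) − 25·(-105) = 1425.
∂h/∂x = [(+0.37)·(-60) − (+0.24)·(-105)] / 1425 = +0.002105
∂h/∂y = [20·(+0.24) − 25·(+0.37)] / 1425 = -0.003123
|∇h| = √(0.002105² + -0.003123²) = 0.003766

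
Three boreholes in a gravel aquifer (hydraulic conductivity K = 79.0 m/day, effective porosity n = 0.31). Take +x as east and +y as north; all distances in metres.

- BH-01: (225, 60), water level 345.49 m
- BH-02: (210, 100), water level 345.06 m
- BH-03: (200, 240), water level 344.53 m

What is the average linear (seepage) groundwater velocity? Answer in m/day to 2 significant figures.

5.9 m/day

Three-point gradient (reference BH-01): Δ to BH-02 = (-15, 40, -0.43), Δ to BH-03 = (-25, 180, -0.96).
∂h/∂x = +0.02294, ∂h/∂y = -0.002147 (det = -1700).
|∇h| = √(0.02294² + -0.002147²) = 0.02304
Seepage velocity v = K·i/n = 79.0 × 0.02304 / 0.31 = 5.871 m/day.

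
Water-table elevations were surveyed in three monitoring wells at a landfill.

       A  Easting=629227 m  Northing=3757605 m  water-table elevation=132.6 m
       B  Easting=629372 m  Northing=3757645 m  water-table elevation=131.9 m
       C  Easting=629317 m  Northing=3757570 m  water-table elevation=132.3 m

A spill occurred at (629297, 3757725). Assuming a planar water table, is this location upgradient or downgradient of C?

Taking A as reference: B−A = (145, 40, -0.7); C−A = (90, -35, -0.3).
Determinant of the coordinate differences = 145·(-35) − 90·40 = -8675.
∂h/∂x = [(-0.7)·(-35) − (-0.3)·40] / -8675 = -0.004207
∂h/∂y = [145·(-0.3) − 90·(-0.7)] / -8675 = -0.002248
Head at (629297, 3757725) = 132.6 + (-0.004207)·(70) + (-0.002248)·(120) = 132.04 m.
That is lower than the 132.3 m at C, so the point is downgradient.

downgradient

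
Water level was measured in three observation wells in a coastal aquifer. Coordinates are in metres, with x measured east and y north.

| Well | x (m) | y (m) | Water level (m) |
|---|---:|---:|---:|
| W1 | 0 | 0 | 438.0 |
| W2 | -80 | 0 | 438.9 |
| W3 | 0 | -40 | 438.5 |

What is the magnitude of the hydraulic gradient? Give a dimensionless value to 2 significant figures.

∂h/∂x = (438.9 − 438.0) / (-80 − 0) = -0.01125
∂h/∂y = (438.5 − 438.0) / (-40 − 0) = -0.01250
|∇h| = √(-0.01125² + -0.01250²) = 0.01682

0.017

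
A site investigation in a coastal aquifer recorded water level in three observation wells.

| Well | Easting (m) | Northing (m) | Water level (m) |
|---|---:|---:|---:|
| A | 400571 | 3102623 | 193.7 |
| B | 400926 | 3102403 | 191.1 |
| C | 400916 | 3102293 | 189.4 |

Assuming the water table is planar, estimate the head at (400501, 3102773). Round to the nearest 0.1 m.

Taking A as reference: B−A = (355, -220, -2.6); C−A = (345, -330, -4.3).
Determinant of the coordinate differences = 355·(-330) − 345·(-220) = -41250.
∂h/∂x = [(-2.6)·(-330) − (-4.3)·(-220)] / -41250 = +0.002133
∂h/∂y = [355·(-4.3) − 345·(-2.6)] / -41250 = +0.01526
h(400501, 3102773) = 193.7 + (+0.002133)·(-70) + (+0.01526)·(150) = 193.7 -0.149 +2.289 = 195.840 m.

195.8 m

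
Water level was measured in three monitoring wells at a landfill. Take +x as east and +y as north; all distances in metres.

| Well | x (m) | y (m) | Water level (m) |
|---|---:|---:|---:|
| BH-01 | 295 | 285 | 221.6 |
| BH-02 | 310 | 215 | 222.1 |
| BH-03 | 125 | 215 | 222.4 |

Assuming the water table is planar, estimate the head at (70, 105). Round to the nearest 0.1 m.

With h = a·x + b·y + c and BH-01 as origin, the differences give:
  15·a + (-70)·b = +0.5
  (-170)·a + (-70)·b = +0.8
Eliminate b (×(-70) and ×(-70), subtract): -12950·a = 21.00 → a = ∂h/∂x = -0.001622
Back-substitute: b = ∂h/∂y = -0.007490.
h(70, 105) = 221.6 + (-0.001622)·(-225) + (-0.007490)·(-180) = 221.6 +0.365 +1.348 = 223.313 m.

223.3 m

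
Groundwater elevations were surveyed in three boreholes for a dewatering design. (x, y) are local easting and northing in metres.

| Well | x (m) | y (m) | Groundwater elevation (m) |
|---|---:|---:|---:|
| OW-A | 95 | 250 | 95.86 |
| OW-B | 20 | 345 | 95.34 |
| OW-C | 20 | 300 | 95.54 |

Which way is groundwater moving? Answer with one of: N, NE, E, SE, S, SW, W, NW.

With h = a·x + b·y + c and OW-A as origin, the differences give:
  (-75)·a + 95·b = -0.52
  (-75)·a + 50·b = -0.32
Eliminate b (×50 and ×95, subtract): 3375·a = 4.400 → a = ∂h/∂x = +0.001304
Back-substitute: b = ∂h/∂y = -0.004444.
Flow = −∇h = (-0.001304 east, +0.004444 north), which points north.

N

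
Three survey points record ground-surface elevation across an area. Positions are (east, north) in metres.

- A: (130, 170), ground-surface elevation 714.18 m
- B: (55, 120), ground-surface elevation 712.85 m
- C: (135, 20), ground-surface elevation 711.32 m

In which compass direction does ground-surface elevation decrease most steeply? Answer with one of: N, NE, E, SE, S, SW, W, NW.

S

With z = a·x + b·y + c and A as origin, the differences give:
  (-75)·a + (-50)·b = -1.33
  5·a + (-150)·b = -2.86
Eliminate b (×(-150) and ×(-50), subtract): 11500·a = 56.500 → a = ∂z/∂x = +0.004913
Back-substitute: b = ∂z/∂y = +0.01923.
Steepest decrease is along −∇f = (-0.004913 E, -0.01923 N) → south.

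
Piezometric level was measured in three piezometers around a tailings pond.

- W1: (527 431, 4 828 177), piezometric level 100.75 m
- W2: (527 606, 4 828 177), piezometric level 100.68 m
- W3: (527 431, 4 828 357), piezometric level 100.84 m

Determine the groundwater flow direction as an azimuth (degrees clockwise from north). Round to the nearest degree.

141°

∂h/∂x = (100.68 − 100.75) / (527606 − 527431) = -0.0004000
∂h/∂y = (100.84 − 100.75) / (4828357 − 4828177) = +0.0005000
Flow direction (−∇h) has components (+0.0004000 E, -0.0005000 N).
Azimuth = atan2(E, N) = atan2(+0.0004000, -0.0005000) = 141.3° ≈ 141°.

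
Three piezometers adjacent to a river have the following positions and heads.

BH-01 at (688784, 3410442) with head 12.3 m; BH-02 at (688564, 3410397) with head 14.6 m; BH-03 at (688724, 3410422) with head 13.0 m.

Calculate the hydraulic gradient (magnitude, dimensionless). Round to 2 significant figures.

Taking BH-01 as reference: BH-02−BH-01 = (-220, -45, +2.3); BH-03−BH-01 = (-60, -20, +0.7).
Determinant of the coordinate differences = (-220)·(-20) − (-60)·(-45) = 1700.
∂h/∂x = [(+2.3)·(-20) − (+0.7)·(-45)] / 1700 = -0.008529
∂h/∂y = [(-220)·(+0.7) − (-60)·(+2.3)] / 1700 = -0.009412
|∇h| = √(-0.008529² + -0.009412²) = 0.0127

0.013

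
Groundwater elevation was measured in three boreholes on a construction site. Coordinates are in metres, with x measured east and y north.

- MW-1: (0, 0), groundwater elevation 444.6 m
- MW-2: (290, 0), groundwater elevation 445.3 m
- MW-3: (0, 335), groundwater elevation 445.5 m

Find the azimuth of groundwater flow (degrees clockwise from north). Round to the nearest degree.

222°

∂h/∂x = (445.3 − 444.6) / (290 − 0) = +0.002414
∂h/∂y = (445.5 − 444.6) / (335 − 0) = +0.002687
Flow direction (−∇h) has components (-0.002414 E, -0.002687 N).
Azimuth = atan2(E, N) = atan2(-0.002414, -0.002687) = 221.9° ≈ 222°.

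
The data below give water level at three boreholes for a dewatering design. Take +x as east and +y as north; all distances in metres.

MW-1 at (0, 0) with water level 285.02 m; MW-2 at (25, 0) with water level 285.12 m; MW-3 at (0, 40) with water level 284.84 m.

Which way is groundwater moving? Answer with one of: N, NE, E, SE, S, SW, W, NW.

NW

∂h/∂x = (285.12 − 285.02) / (25 − 0) = +0.004000
∂h/∂y = (284.84 − 285.02) / (40 − 0) = -0.004500
Flow = −∇h = (-0.004000 east, +0.004500 north), which points northwest.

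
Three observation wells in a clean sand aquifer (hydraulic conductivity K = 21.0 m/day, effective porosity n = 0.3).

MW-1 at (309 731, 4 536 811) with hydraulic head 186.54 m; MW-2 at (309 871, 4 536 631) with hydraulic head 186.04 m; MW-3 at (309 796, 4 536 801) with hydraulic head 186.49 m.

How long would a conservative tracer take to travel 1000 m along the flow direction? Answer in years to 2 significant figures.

16 years

With h = a·x + b·y + c and MW-1 as origin, the differences give:
  140·a + (-180)·b = -0.50
  65·a + (-10)·b = -0.05
Eliminate b (×(-10) and ×(-180), subtract): 10300·a = -4.000 → a = ∂h/∂x = -0.0003883
Back-substitute: b = ∂h/∂y = +0.002476.
|∇h| = √(-0.0003883² + 0.002476²) = 0.002506
Seepage velocity v = K·i/n = 21.0 × 0.002506 / 0.3 = 0.1754 m/day.
t = 1000 / 0.1754 = 5701 days = 15.6 years.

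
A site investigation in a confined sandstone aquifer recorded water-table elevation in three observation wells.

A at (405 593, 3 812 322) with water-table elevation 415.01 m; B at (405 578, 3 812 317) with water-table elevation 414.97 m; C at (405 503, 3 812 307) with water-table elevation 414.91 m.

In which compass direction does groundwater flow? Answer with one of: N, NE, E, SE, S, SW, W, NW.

S

With h = a·x + b·y + c and A as origin, the differences give:
  (-15)·a + (-5)·b = -0.04
  (-90)·a + (-15)·b = -0.10
Eliminate b (×(-15) and ×(-5), subtract): -225·a = 0.100 → a = ∂h/∂x = -0.0004444
Back-substitute: b = ∂h/∂y = +0.009333.
Flow = −∇h = (+0.0004444 east, -0.009333 north), which points south.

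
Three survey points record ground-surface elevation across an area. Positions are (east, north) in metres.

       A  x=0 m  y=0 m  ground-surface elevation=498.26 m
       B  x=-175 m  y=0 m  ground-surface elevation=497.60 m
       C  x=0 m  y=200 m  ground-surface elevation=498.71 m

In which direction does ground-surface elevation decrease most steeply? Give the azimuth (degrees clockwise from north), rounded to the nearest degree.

∂z/∂x = (497.60 − 498.26) / (-175 − 0) = +0.003771
∂z/∂y = (498.71 − 498.26) / (200 − 0) = +0.002250
Steepest decrease is along −∇f: components (-0.003771 E, -0.002250 N).
Azimuth = atan2(-0.003771, -0.002250) = 239.2° ≈ 239°.

239°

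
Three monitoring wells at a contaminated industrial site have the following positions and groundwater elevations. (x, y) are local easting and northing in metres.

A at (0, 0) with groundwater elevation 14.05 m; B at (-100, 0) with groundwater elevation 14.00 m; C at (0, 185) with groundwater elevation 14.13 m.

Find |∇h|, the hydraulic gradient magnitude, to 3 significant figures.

0.000661

∂h/∂x = (14.00 − 14.05) / (-100 − 0) = +0.0005000
∂h/∂y = (14.13 − 14.05) / (185 − 0) = +0.0004324
|∇h| = √(0.0005000² + 0.0004324²) = 0.000661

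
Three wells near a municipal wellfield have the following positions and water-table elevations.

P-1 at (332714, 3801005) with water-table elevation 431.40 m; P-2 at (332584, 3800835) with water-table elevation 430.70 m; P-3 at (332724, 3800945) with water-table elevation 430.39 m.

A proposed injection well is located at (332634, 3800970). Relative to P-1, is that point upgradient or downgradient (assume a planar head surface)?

upgradient

Differences from P-1: to P-2 (Δx, Δy, Δh) = (-130, -170, -0.70); to P-3 = (10, -60, -1.01).
Determinant of the coordinate differences = (-130)·(-60) − 10·(-170) = 9500.
∂h/∂x = [(-0.70)·(-60) − (-1.01)·(-170)] / 9500 = -0.01365
∂h/∂y = [(-130)·(-1.01) − 10·(-0.70)] / 9500 = +0.01456
Head at (332634, 3800970) = 431.40 + (-0.01365)·(-80) + (+0.01456)·(-35) = 431.98 m.
That is higher than the 431.40 m at P-1, so the point is upgradient.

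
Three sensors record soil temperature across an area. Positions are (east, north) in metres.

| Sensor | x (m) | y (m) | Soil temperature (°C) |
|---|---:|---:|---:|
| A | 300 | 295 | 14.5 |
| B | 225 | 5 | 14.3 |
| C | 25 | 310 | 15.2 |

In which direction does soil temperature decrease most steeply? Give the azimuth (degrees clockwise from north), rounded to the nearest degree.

118°

Taking A as reference: B−A = (-75, -290, -0.2); C−A = (-275, 15, +0.7).
Determinant of the coordinate differences = (-75)·15 − (-275)·(-290) = -80875.
∂T/∂x = [(-0.2)·15 − (+0.7)·(-290)] / -80875 = -0.002473
∂T/∂y = [(-75)·(+0.7) − (-275)·(-0.2)] / -80875 = +0.001329
Steepest decrease is along −∇f: components (+0.002473 E, -0.001329 N).
Azimuth = atan2(+0.002473, -0.001329) = 118.3° ≈ 118°.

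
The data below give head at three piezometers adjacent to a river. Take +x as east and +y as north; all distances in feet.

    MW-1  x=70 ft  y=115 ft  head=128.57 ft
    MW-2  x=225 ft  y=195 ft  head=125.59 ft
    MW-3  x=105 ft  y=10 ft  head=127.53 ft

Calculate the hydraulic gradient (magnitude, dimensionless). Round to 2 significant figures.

With h = a·x + b·y + c and MW-1 as origin, the differences give:
  155·a + 80·b = -2.98
  35·a + (-105)·b = -1.04
Eliminate b (×(-105) and ×80, subtract): -19075·a = 396.100 → a = ∂h/∂x = -0.02077
Back-substitute: b = ∂h/∂y = +0.002983.
|∇h| = √(-0.02077² + 0.002983²) = 0.02098

0.021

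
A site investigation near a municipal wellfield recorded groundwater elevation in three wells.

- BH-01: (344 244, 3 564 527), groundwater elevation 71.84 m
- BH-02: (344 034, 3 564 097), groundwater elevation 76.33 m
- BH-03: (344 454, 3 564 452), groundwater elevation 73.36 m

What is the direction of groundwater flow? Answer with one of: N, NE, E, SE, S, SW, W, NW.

Taking BH-01 as reference: BH-02−BH-01 = (-210, -430, +4.49); BH-03−BH-01 = (210, -75, +1.52).
Solve a·Δx + b·Δy = Δh: det = (-210)·(-75) − 210·(-430) = 106050.
∂h/∂x = [(+4.49)·(-75) − (+1.52)·(-430)] / 106050 = +0.002988
∂h/∂y = [(-210)·(+1.52) − 210·(+4.49)] / 106050 = -0.01190
Flow = −∇h = (-0.002988 east, +0.01190 north), which points north.

N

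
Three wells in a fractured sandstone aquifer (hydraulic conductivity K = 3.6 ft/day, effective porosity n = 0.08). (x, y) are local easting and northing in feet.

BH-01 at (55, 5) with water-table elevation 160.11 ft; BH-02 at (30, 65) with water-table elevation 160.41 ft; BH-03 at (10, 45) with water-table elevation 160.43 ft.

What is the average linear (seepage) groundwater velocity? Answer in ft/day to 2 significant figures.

0.24 ft/day

With h = a·x + b·y + c and BH-01 as origin, the differences give:
  (-25)·a + 60·b = +0.30
  (-45)·a + 40·b = +0.32
Eliminate b (×40 and ×60, subtract): 1700·a = -7.200 → a = ∂h/∂x = -0.004235
Back-substitute: b = ∂h/∂y = +0.003235.
|∇h| = √(-0.004235² + 0.003235²) = 0.005329
Seepage velocity v = K·i/n = 3.6 × 0.005329 / 0.08 = 0.2398 ft/day.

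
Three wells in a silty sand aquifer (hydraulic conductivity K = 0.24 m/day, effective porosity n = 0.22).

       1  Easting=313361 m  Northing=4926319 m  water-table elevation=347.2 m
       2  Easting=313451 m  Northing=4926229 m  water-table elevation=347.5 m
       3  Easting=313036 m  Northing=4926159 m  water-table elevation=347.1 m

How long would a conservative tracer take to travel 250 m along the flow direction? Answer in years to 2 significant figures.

Three-point gradient (reference 1): Δ to 2 = (90, -90, +0.3), Δ to 3 = (-325, -160, -0.1).
∂h/∂x = +0.001306, ∂h/∂y = -0.002027 (det = -43650).
|∇h| = √(0.001306² + -0.002027²) = 0.002411
Seepage velocity v = K·i/n = 0.24 × 0.002411 / 0.22 = 0.00263 m/day.
t = 250 / 0.00263 = 9.506e+04 days = 260 years.

260 years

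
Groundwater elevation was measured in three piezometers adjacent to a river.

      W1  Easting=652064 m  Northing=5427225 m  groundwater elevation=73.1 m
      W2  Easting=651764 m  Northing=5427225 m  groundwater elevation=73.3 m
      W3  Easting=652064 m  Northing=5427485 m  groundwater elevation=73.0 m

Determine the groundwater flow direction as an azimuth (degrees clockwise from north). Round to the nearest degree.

060°

∂h/∂x = (73.3 − 73.1) / (651764 − 652064) = -0.0006667
∂h/∂y = (73.0 − 73.1) / (5427485 − 5427225) = -0.0003846
Flow direction (−∇h) has components (+0.0006667 E, +0.0003846 N).
Azimuth = atan2(E, N) = atan2(+0.0006667, +0.0003846) = 60.0° ≈ 060°.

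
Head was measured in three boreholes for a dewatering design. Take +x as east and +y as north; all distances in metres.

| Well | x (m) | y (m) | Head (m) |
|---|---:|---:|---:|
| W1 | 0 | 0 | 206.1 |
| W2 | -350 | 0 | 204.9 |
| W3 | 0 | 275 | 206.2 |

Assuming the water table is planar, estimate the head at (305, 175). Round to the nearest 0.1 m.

207.2 m

∂h/∂x = (204.9 − 206.1) / (-350 − 0) = +0.003429
∂h/∂y = (206.2 − 206.1) / (275 − 0) = +0.0003636
h(305, 175) = 206.1 + (+0.003429)·(305) + (+0.0003636)·(175) = 206.1 +1.046 +0.064 = 207.209 m.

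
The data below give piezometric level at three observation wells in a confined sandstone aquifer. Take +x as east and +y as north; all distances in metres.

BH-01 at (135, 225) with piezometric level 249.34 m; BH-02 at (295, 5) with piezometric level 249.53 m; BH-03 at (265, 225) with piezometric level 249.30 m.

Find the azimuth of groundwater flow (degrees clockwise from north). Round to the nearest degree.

016°

Taking BH-01 as reference: BH-02−BH-01 = (160, -220, +0.19); BH-03−BH-01 = (130, 0, -0.04).
Solve a·Δx + b·Δy = Δh: det = 160·0 − 130·(-220) = 28600.
∂h/∂x = [(+0.19)·0 − (-0.04)·(-220)] / 28600 = -0.0003077
∂h/∂y = [160·(-0.04) − 130·(+0.19)] / 28600 = -0.001087
Flow direction (−∇h) has components (+0.0003077 E, +0.001087 N).
Azimuth = atan2(E, N) = atan2(+0.0003077, +0.001087) = 15.8° ≈ 016°.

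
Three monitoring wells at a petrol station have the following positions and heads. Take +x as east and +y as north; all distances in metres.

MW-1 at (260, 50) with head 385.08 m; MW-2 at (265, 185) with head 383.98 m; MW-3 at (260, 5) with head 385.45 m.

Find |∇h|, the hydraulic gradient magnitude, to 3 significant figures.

0.00846

With h = a·x + b·y + c and MW-1 as origin, the differences give:
  5·a + 135·b = -1.10
  0·a + (-45)·b = +0.37
Eliminate b (×(-45) and ×135, subtract): -225·a = -0.450 → a = ∂h/∂x = +0.002000
Back-substitute: b = ∂h/∂y = -0.008222.
|∇h| = √(0.002000² + -0.008222²) = 0.008462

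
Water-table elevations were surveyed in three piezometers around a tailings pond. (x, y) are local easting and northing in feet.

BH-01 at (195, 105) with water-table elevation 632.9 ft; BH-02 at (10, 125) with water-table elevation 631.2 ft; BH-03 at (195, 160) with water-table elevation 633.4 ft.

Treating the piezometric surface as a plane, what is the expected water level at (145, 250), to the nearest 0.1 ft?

Taking BH-01 as reference: BH-02−BH-01 = (-185, 20, -1.7); BH-03−BH-01 = (0, 55, +0.5).
Determinant of the coordinate differences = (-185)·55 − 0·20 = -10175.
∂h/∂x = [(-1.7)·55 − (+0.5)·20] / -10175 = +0.01017
∂h/∂y = [(-185)·(+0.5) − 0·(-1.7)] / -10175 = +0.009091
h(145, 250) = 632.9 + (+0.01017)·(-50) + (+0.009091)·(145) = 632.9 -0.509 +1.318 = 633.710 ft.

633.7 ft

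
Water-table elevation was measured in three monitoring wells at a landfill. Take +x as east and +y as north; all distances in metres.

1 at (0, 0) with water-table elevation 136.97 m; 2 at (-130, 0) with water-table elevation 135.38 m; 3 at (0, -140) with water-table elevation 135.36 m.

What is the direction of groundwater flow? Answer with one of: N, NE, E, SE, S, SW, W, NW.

SW

∂h/∂x = (135.38 − 136.97) / (-130 − 0) = +0.01223
∂h/∂y = (135.36 − 136.97) / (-140 − 0) = +0.01150
Flow = −∇h = (-0.01223 east, -0.01150 north), which points southwest.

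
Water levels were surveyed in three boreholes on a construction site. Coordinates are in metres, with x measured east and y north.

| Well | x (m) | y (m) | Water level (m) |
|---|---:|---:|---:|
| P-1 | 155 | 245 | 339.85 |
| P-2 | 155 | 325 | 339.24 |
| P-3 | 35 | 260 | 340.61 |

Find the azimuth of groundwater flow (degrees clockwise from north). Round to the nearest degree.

044°

Taking P-1 as reference: P-2−P-1 = (0, 80, -0.61); P-3−P-1 = (-120, 15, +0.76).
Determinant of the coordinate differences = 0·15 − (-120)·80 = 9600.
∂h/∂x = [(-0.61)·15 − (+0.76)·80] / 9600 = -0.007286
∂h/∂y = [0·(+0.76) − (-120)·(-0.61)] / 9600 = -0.007625
Flow direction (−∇h) has components (+0.007286 E, +0.007625 N).
Azimuth = atan2(E, N) = atan2(+0.007286, +0.007625) = 43.7° ≈ 044°.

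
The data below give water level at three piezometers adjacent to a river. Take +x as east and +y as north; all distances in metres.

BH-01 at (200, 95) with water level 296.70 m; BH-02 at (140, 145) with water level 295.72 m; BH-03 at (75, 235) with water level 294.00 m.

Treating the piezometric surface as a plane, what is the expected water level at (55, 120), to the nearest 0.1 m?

296.1 m

With h = a·x + b·y + c and BH-01 as origin, the differences give:
  (-60)·a + 50·b = -0.98
  (-125)·a + 140·b = -2.70
Eliminate b (×140 and ×50, subtract): -2150·a = -2.200 → a = ∂h/∂x = +0.001023
Back-substitute: b = ∂h/∂y = -0.01837.
h(55, 120) = 296.70 + (+0.001023)·(-145) + (-0.01837)·(25) = 296.70 -0.148 -0.459 = 296.092 m.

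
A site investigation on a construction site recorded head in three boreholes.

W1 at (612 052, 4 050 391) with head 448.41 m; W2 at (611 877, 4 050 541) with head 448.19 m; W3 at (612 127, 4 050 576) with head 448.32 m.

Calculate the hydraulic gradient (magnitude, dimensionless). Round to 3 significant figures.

Differences from W1: to W2 (Δx, Δy, Δh) = (-175, 150, -0.22); to W3 = (75, 185, -0.09).
Solve a·Δx + b·Δy = Δh: det = (-175)·185 − 75·150 = -43625.
∂h/∂x = [(-0.22)·185 − (-0.09)·150] / -43625 = +0.0006235
∂h/∂y = [(-175)·(-0.09) − 75·(-0.22)] / -43625 = -0.0007393
|∇h| = √(0.0006235² + -0.0007393²) = 0.0009671

0.000967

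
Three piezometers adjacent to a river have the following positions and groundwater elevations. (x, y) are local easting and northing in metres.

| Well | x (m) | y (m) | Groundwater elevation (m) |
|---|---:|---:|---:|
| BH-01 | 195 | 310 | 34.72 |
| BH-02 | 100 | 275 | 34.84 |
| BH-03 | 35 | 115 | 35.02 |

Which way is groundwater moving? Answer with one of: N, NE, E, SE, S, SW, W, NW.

Taking BH-01 as reference: BH-02−BH-01 = (-95, -35, +0.12); BH-03−BH-01 = (-160, -195, +0.30).
Determinant of the coordinate differences = (-95)·(-195) − (-160)·(-35) = 12925.
∂h/∂x = [(+0.12)·(-195) − (+0.30)·(-35)] / 12925 = -0.0009981
∂h/∂y = [(-95)·(+0.30) − (-160)·(+0.12)] / 12925 = -0.0007195
Flow = −∇h = (+0.0009981 east, +0.0007195 north), which points northeast.

NE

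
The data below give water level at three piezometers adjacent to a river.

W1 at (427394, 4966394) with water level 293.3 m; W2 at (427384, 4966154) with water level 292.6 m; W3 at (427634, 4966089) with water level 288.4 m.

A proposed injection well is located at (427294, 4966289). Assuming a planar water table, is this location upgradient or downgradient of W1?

upgradient

Taking W1 as reference: W2−W1 = (-10, -240, -0.7); W3−W1 = (240, -305, -4.9).
Solve a·Δx + b·Δy = Δh: det = (-10)·(-305) − 240·(-240) = 60650.
∂h/∂x = [(-0.7)·(-305) − (-4.9)·(-240)] / 60650 = -0.01587
∂h/∂y = [(-10)·(-4.9) − 240·(-0.7)] / 60650 = +0.003578
Head at (427294, 4966289) = 293.3 + (-0.01587)·(-100) + (+0.003578)·(-105) = 294.51 m.
That is higher than the 293.3 m at W1, so the point is upgradient.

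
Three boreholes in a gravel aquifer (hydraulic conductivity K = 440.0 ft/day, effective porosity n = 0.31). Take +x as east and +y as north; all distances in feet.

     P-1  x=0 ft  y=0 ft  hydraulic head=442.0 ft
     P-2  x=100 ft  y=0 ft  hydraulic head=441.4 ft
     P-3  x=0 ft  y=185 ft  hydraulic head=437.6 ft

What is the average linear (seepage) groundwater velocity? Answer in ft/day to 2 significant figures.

∂h/∂x = (441.4 − 442.0) / (100 − 0) = -0.006000
∂h/∂y = (437.6 − 442.0) / (185 − 0) = -0.02378
|∇h| = √(-0.006000² + -0.02378²) = 0.02453
Seepage velocity v = K·i/n = 440.0 × 0.02453 / 0.31 = 34.82 ft/day.

35 ft/day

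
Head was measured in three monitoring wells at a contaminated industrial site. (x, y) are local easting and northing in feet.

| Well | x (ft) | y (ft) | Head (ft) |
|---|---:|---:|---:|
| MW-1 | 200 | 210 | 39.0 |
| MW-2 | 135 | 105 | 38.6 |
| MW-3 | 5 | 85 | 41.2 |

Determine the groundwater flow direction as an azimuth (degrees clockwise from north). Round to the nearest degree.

128°

With h = a·x + b·y + c and MW-1 as origin, the differences give:
  (-65)·a + (-105)·b = -0.4
  (-195)·a + (-125)·b = +2.2
Eliminate b (×(-125) and ×(-105), subtract): -12350·a = 281.00 → a = ∂h/∂x = -0.02275
Back-substitute: b = ∂h/∂y = +0.01789.
Flow direction (−∇h) has components (+0.02275 E, -0.01789 N).
Azimuth = atan2(E, N) = atan2(+0.02275, -0.01789) = 128.2° ≈ 128°.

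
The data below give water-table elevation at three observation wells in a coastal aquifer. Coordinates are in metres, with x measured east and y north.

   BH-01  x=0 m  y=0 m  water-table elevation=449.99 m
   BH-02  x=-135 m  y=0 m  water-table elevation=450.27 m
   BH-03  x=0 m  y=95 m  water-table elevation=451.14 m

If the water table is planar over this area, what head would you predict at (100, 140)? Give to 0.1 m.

∂h/∂x = (450.27 − 449.99) / (-135 − 0) = -0.002074
∂h/∂y = (451.14 − 449.99) / (95 − 0) = +0.01211
h(100, 140) = 449.99 + (-0.002074)·(100) + (+0.01211)·(140) = 449.99 -0.207 +1.695 = 451.477 m.

451.5 m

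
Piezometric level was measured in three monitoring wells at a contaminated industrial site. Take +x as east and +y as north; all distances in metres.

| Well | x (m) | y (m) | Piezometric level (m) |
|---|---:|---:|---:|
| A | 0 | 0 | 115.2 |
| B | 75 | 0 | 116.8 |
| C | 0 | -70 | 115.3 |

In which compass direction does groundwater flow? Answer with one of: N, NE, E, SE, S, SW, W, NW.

W

∂h/∂x = (116.8 − 115.2) / (75 − 0) = +0.02133
∂h/∂y = (115.3 − 115.2) / (-70 − 0) = -0.001429
Flow = −∇h = (-0.02133 east, +0.001429 north), which points west.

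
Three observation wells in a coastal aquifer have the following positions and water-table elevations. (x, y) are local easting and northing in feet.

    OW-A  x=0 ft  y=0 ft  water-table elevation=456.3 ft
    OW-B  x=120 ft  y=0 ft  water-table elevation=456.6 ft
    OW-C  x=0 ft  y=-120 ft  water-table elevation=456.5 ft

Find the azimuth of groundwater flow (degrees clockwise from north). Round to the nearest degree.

304°

∂h/∂x = (456.6 − 456.3) / (120 − 0) = +0.002500
∂h/∂y = (456.5 − 456.3) / (-120 − 0) = -0.001667
Flow direction (−∇h) has components (-0.002500 E, +0.001667 N).
Azimuth = atan2(E, N) = atan2(-0.002500, +0.001667) = 303.7° ≈ 304°.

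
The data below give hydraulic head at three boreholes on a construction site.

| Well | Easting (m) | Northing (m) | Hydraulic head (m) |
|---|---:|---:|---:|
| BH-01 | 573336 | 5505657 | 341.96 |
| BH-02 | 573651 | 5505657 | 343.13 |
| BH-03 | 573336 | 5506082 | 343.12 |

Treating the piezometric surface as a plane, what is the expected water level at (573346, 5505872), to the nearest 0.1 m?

∂h/∂x = (343.13 − 341.96) / (573651 − 573336) = +0.003714
∂h/∂y = (343.12 − 341.96) / (5506082 − 5505657) = +0.002729
h(573346, 5505872) = 341.96 + (+0.003714)·(10) + (+0.002729)·(215) = 341.96 +0.037 +0.587 = 342.584 m.

342.6 m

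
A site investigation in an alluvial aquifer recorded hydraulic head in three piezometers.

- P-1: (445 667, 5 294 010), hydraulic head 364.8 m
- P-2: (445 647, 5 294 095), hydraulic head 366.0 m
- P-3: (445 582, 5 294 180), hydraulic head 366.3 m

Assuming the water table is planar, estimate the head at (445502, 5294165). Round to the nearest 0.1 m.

364.4 m

Taking P-1 as reference: P-2−P-1 = (-20, 85, +1.2); P-3−P-1 = (-85, 170, +1.5).
Determinant of the coordinate differences = (-20)·170 − (-85)·85 = 3825.
∂h/∂x = [(+1.2)·170 − (+1.5)·85] / 3825 = +0.02000
∂h/∂y = [(-20)·(+1.5) − (-85)·(+1.2)] / 3825 = +0.01882
h(445502, 5294165) = 364.8 + (+0.02000)·(-165) + (+0.01882)·(155) = 364.8 -3.300 +2.918 = 364.418 m.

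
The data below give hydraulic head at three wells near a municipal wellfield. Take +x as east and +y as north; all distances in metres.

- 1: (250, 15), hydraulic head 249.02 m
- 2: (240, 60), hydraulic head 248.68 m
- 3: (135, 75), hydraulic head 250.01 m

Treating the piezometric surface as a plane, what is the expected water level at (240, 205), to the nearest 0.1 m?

Three-point gradient (reference 1): Δ to 2 = (-10, 45, -0.34), Δ to 3 = (-115, 60, +0.99).
∂h/∂x = -0.01420, ∂h/∂y = -0.01071 (det = 4575).
h(240, 205) = 249.02 + (-0.01420)·(-10) + (-0.01071)·(190) = 249.02 +0.142 -2.035 = 247.127 m.

247.1 m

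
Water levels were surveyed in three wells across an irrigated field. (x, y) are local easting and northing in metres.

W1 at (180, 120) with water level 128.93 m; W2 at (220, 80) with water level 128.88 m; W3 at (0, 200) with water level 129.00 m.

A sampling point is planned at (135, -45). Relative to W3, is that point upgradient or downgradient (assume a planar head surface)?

Three-point gradient (reference W1): Δ to W2 = (40, -40, -0.05), Δ to W3 = (-180, 80, +0.07).
∂h/∂x = +0.0003000, ∂h/∂y = +0.001550 (det = -4000).
Head at (135, -45) = 128.93 + (+0.0003000)·(-45) + (+0.001550)·(-165) = 128.66 m.
That is lower than the 129.00 m at W3, so the point is downgradient.

downgradient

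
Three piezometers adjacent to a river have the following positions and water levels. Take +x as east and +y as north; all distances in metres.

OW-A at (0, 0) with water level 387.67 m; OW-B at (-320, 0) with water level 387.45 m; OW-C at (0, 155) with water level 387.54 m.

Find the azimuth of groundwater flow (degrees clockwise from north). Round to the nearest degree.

321°

∂h/∂x = (387.45 − 387.67) / (-320 − 0) = +0.0006875
∂h/∂y = (387.54 − 387.67) / (155 − 0) = -0.0008387
Flow direction (−∇h) has components (-0.0006875 E, +0.0008387 N).
Azimuth = atan2(E, N) = atan2(-0.0006875, +0.0008387) = 320.7° ≈ 321°.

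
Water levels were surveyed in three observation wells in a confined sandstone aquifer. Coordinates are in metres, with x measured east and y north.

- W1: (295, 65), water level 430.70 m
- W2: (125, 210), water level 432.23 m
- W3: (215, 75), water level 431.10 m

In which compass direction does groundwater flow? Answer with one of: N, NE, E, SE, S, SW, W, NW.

SE

Differences from W1: to W2 (Δx, Δy, Δh) = (-170, 145, +1.53); to W3 = (-80, 10, +0.40).
Determinant of the coordinate differences = (-170)·10 − (-80)·145 = 9900.
∂h/∂x = [(+1.53)·10 − (+0.40)·145] / 9900 = -0.004313
∂h/∂y = [(-170)·(+0.40) − (-80)·(+1.53)] / 9900 = +0.005495
Flow = −∇h = (+0.004313 east, -0.005495 north), which points southeast.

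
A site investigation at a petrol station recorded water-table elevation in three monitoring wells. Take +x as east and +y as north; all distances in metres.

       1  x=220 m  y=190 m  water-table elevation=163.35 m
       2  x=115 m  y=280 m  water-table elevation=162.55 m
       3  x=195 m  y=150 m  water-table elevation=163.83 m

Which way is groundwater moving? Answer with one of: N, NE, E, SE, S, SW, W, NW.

With h = a·x + b·y + c and 1 as origin, the differences give:
  (-105)·a + 90·b = -0.80
  (-25)·a + (-40)·b = +0.48
Eliminate b (×(-40) and ×90, subtract): 6450·a = -11.200 → a = ∂h/∂x = -0.001736
Back-substitute: b = ∂h/∂y = -0.01091.
Flow = −∇h = (+0.001736 east, +0.01091 north), which points north.

N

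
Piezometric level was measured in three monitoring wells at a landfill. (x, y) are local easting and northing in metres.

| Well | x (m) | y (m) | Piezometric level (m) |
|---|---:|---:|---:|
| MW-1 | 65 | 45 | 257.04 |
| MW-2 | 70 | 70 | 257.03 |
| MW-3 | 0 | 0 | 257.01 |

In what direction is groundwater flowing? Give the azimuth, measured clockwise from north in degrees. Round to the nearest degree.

Differences from MW-1: to MW-2 (Δx, Δy, Δh) = (5, 25, -0.01); to MW-3 = (-65, -45, -0.03).
Solve a·Δx + b·Δy = Δh: det = 5·(-45) − (-65)·25 = 1400.
∂h/∂x = [(-0.01)·(-45) − (-0.03)·25] / 1400 = +0.0008571
∂h/∂y = [5·(-0.03) − (-65)·(-0.01)] / 1400 = -0.0005714
Flow direction (−∇h) has components (-0.0008571 E, +0.0005714 N).
Azimuth = atan2(E, N) = atan2(-0.0008571, +0.0005714) = 303.7° ≈ 304°.

304°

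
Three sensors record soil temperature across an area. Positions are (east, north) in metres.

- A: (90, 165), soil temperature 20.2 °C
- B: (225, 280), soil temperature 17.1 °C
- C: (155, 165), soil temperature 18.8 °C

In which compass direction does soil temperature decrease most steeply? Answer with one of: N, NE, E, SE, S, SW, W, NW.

Differences from A: to B (Δx, Δy, Δh) = (135, 115, -3.1); to C = (65, 0, -1.4).
Determinant of the coordinate differences = 135·0 − 65·115 = -7475.
∂T/∂x = [(-3.1)·0 − (-1.4)·115] / -7475 = -0.02154
∂T/∂y = [135·(-1.4) − 65·(-3.1)] / -7475 = -0.001672
Steepest decrease is along −∇f = (+0.02154 E, +0.001672 N) → east.

E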